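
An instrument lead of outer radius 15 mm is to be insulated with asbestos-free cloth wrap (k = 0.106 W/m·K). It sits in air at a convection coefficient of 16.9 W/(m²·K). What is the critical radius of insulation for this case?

r_cr ≈ 6.27 mm

For a cylinder r_cr = k/h = 0.106/16.9
r_cr = 6.27 mm; since the bare radius (15 mm) is above r_cr, any added insulation will reduce heat loss.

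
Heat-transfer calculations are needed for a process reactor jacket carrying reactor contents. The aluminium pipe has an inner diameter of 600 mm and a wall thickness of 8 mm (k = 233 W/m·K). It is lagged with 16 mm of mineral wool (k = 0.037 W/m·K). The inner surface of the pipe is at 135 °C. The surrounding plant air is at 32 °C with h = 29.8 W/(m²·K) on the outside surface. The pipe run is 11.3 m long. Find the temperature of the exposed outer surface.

For a radial system each layer contributes R = ln(r_out/r_in)/(2πkL); films add R = 1/(hA).
R_aluminium pipe wall = ln(308/300)/(2π×233×11.3) = 1.591×10^-6 K/W
R_mineral wool = ln(324/308)/(2π×0.037×11.3) = 0.01928 K/W
R_outer film = 1/(h_o·2πr_oL) = 1/(29.8×2π×0.324×11.3) = 0.001459 K/W
R_total = 0.02074 K/W
Q = ΔT/R_total = 103/0.02074
Q = 4970 W
T_interface = T_inner − Q·ΣR(inner→interface) = 135 − 4970×0.01928

T ≈ 39.2 °C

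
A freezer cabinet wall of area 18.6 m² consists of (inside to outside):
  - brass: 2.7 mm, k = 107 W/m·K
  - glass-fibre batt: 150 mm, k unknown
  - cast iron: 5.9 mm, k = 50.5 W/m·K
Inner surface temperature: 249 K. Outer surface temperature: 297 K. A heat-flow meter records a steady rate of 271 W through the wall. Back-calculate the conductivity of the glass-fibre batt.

k ≈ 0.0455 W/(m·K)

Thermal resistances in series:
R_brass = L/(kA) = 0.0027/(107×18.6) = 1.357×10^-6 K/W
R_cast iron = L/(kA) = 0.0059/(50.5×18.6) = 6.281×10^-6 K/W
Sum of known resistances R_other = 7.638×10^-6 K/W
Total R = ΔT/Q = 48/271 = 0.1771 K/W
R_glass-fibre batt = R_total − R_other = 0.1771 K/W
k = L/(R·A) = 0.15/(0.1771×18.6)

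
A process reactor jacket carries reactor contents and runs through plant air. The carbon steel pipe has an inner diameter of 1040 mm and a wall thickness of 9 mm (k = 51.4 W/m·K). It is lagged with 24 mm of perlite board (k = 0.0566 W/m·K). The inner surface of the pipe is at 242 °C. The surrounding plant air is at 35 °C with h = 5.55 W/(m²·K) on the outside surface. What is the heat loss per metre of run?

Treating each annulus and film as a series resistance:
R_carbon steel pipe wall = ln(529/520)/(2π×51.4×1) = 5.313×10^-5 K/W
R_perlite board = ln(553/529)/(2π×0.0566×1) = 0.1248 K/W
R_outer film = 1/(h_o·2πr_oL) = 1/(5.55×2π×0.553×1) = 0.05186 K/W
R_total = 0.1767 K/W
Q = ΔT/R_total = 207/0.1767

q′ ≈ 1170 W/m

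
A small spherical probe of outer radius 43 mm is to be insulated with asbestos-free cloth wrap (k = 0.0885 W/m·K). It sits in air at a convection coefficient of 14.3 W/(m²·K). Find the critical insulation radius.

r_cr ≈ 12.4 mm

For a sphere r_cr = 2k/h = 2×0.0885/14.3
r_cr = 12.4 mm; since the bare radius (43 mm) is above r_cr, any added insulation will reduce heat loss.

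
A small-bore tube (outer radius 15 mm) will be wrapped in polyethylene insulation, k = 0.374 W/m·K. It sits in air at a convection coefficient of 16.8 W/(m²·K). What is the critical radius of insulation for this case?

r_cr ≈ 22.3 mm

For a cylinder r_cr = k/h = 0.374/16.8
r_cr = 22.3 mm; since the bare radius (15 mm) is below r_cr, adding a thin layer of insulation will *increase* heat loss.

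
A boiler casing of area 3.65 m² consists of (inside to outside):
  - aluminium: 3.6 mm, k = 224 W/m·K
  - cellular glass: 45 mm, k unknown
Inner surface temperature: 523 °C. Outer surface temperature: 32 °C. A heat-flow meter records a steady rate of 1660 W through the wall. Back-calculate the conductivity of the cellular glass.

Thermal resistances in series:
R_aluminium = L/(kA) = 0.0036/(224×3.65) = 4.403×10^-6 K/W
Sum of known resistances R_other = 4.403×10^-6 K/W
Total R = ΔT/Q = 491/1660 = 0.2958 K/W
R_cellular glass = R_total − R_other = 0.2958 K/W
k = L/(R·A) = 0.045/(0.2958×3.65)

k ≈ 0.0417 W/(m·K)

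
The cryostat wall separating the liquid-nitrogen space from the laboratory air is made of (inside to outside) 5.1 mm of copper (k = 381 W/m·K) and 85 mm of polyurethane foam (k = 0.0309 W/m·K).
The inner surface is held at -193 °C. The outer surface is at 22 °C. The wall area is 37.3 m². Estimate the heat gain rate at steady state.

Q ≈ 2920 W

Series thermal resistances:
R_copper = L/(kA) = 0.0051/(381×37.3) = 3.589×10^-7 K/W
R_polyurethane foam = L/(kA) = 0.085/(0.0309×37.3) = 0.07375 K/W
R_total = 0.07375 K/W
Q = ΔT / R_total = 215 / 0.07375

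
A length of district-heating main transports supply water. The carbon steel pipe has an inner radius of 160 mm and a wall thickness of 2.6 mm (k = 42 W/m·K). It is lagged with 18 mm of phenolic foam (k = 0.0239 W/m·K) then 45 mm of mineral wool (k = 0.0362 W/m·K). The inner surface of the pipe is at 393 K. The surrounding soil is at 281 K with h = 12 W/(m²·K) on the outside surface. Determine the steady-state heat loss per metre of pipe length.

q′ ≈ 64.5 W/m

Cylindrical conduction, so R = ln(r₂/r₁)/(2πkL) per layer, in series:
R_carbon steel pipe wall = ln(162.6/160)/(2π×42×1) = 6.108×10^-5 K/W
R_phenolic foam = ln(180.6/162.6)/(2π×0.0239×1) = 0.6992 K/W
R_mineral wool = ln(225.6/180.6)/(2π×0.0362×1) = 0.9781 K/W
R_outer film = 1/(h_o·2πr_oL) = 1/(12×2π×0.2256×1) = 0.05879 K/W
R_total = 1.736 K/W
Q = ΔT/R_total = 112/1.736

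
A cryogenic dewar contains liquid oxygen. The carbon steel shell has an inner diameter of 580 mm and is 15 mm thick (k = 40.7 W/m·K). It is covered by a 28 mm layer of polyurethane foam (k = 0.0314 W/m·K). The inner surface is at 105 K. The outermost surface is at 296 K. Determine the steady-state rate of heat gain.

Q ≈ 273 W

For a spherical shell R = (1/r₁ − 1/r₂)/(4πk); film R = 1/(h·4πr²). In series:
R_carbon steel shell = (1/0.29 − 1/0.305)/(4π×40.7) = 3.316×10^-4 K/W
R_polyurethane foam = (1/0.305 − 1/0.333)/(4π×0.0314) = 0.6987 K/W
R_total = 0.699 K/W
Q = ΔT/R_total = 191/0.699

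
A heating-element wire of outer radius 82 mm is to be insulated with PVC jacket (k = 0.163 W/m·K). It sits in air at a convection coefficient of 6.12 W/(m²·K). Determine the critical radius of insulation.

r_cr ≈ 26.6 mm

For a cylinder r_cr = k/h = 0.163/6.12
r_cr = 26.6 mm; since the bare radius (82 mm) is above r_cr, any added insulation will reduce heat loss.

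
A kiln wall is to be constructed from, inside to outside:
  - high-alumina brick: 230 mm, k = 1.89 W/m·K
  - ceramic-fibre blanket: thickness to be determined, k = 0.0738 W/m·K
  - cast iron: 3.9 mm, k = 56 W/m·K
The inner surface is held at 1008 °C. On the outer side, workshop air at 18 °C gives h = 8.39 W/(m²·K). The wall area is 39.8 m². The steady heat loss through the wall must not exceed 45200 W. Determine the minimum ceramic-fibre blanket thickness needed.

Thermal resistances in series:
R_high-alumina brick = L/(kA) = 0.23/(1.89×39.8) = 0.003058 K/W
R_cast iron = L/(kA) = 0.0039/(56×39.8) = 1.75×10^-6 K/W
R_outer film = 1/(h_o·A) = 1/(8.39×39.8) = 0.002995 K/W
Sum of the known resistances R_other = 0.006054 K/W
Required total resistance R_tot = ΔT/Q_allow = 990/45200 = 0.0219 K/W
R_ceramic-fibre blanket = R_tot − R_other = 0.01585 K/W
L = R·k·A = 0.01585×0.0738×39.8

L ≈ 46.6 mm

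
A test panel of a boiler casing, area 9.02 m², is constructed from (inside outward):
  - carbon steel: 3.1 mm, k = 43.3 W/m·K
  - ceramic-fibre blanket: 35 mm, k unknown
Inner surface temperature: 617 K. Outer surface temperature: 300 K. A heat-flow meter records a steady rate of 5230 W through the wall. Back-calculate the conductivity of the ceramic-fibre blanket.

k ≈ 0.064 W/(m·K)

Treating each layer as a thermal resistance in series:
R_carbon steel = L/(kA) = 0.0031/(43.3×9.02) = 7.937×10^-6 K/W
Sum of known resistances R_other = 7.937×10^-6 K/W
Total R = ΔT/Q = 317/5230 = 0.06061 K/W
R_ceramic-fibre blanket = R_total − R_other = 0.0606 K/W
k = L/(R·A) = 0.035/(0.0606×9.02)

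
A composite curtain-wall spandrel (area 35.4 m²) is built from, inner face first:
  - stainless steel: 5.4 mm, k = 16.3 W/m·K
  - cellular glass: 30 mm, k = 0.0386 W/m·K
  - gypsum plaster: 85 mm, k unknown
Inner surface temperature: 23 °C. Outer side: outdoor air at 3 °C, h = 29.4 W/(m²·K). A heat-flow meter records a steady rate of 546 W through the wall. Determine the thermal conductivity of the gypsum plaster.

Series thermal resistances:
R_stainless steel = L/(kA) = 0.0054/(16.3×35.4) = 9.358×10^-6 K/W
R_cellular glass = L/(kA) = 0.03/(0.0386×35.4) = 0.02195 K/W
R_outer film = 1/(h_o·A) = 1/(29.4×35.4) = 9.608×10^-4 K/W
Sum of known resistances R_other = 0.02293 K/W
Total R = ΔT/Q = 20/546 = 0.03663 K/W
R_gypsum plaster = R_total − R_other = 0.0137 K/W
k = L/(R·A) = 0.085/(0.0137×35.4)

k ≈ 0.175 W/(m·K)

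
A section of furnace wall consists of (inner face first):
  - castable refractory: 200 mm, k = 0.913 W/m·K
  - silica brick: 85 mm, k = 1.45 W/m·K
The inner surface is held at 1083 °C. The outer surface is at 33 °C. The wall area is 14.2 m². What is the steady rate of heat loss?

Series thermal resistances:
R_castable refractory = L/(kA) = 0.2/(0.913×14.2) = 0.01543 K/W
R_silica brick = L/(kA) = 0.085/(1.45×14.2) = 0.004128 K/W
R_total = 0.01955 K/W
Q = ΔT / R_total = 1050 / 0.01955

Q ≈ 53700 W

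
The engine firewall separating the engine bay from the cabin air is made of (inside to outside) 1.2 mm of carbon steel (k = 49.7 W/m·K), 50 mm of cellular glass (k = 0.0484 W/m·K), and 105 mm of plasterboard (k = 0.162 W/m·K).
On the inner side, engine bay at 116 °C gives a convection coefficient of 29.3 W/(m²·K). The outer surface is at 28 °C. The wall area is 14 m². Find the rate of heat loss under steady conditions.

Model the wall as resistances in series:
R_inner film = 1/(h_i·A) = 1/(29.3×14) = 0.002438 K/W
R_carbon steel = L/(kA) = 0.0012/(49.7×14) = 1.725×10^-6 K/W
R_cellular glass = L/(kA) = 0.05/(0.0484×14) = 0.07379 K/W
R_plasterboard = L/(kA) = 0.105/(0.162×14) = 0.0463 K/W
R_total = 0.1225 K/W
Q = ΔT / R_total = 88 / 0.1225

Q ≈ 718 W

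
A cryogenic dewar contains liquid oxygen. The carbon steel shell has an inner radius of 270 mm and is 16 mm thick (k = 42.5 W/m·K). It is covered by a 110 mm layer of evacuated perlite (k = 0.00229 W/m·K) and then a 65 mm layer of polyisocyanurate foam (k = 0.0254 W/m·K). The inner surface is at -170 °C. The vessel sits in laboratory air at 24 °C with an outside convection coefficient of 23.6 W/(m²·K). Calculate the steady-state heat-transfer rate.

Q ≈ 5.56 W

Each spherical layer contributes R = (1/r_i − 1/r_o)/(4πk):
R_carbon steel shell = (1/0.27 − 1/0.286)/(4π×42.5) = 3.88×10^-4 K/W
R_evacuated perlite = (1/0.286 − 1/0.396)/(4π×0.00229) = 33.75 K/W
R_polyisocyanurate foam = (1/0.396 − 1/0.461)/(4π×0.0254) = 1.116 K/W
R_outer film = 1/(h·4πr_o²) = 1/(23.6×4π×0.461²) = 0.01587 K/W
R_total = 34.88 K/W
Q = ΔT/R_total = 194/34.88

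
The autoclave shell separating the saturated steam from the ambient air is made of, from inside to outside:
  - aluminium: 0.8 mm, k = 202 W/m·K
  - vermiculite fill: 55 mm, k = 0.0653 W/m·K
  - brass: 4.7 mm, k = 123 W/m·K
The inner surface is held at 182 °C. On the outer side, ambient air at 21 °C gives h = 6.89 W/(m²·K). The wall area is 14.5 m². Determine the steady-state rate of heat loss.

Q ≈ 2360 W

Model the wall as resistances in series:
R_aluminium = L/(kA) = 0.0008/(202×14.5) = 2.731×10^-7 K/W
R_vermiculite fill = L/(kA) = 0.055/(0.0653×14.5) = 0.05809 K/W
R_brass = L/(kA) = 0.0047/(123×14.5) = 2.635×10^-6 K/W
R_outer film = 1/(h_o·A) = 1/(6.89×14.5) = 0.01001 K/W
R_total = 0.0681 K/W
Q = ΔT / R_total = 161 / 0.0681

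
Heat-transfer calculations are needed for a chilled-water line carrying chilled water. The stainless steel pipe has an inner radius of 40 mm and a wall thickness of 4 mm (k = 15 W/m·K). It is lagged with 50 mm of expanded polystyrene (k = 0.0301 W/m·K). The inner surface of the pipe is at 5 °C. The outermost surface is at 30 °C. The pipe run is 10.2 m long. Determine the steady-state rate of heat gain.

Radial resistances (cylindrical: R_cond = ln(r_o/r_i)/(2πkL), R_conv = 1/(h·2πrL)):
R_stainless steel pipe wall = ln(44/40)/(2π×15×10.2) = 9.914×10^-5 K/W
R_expanded polystyrene = ln(94/44)/(2π×0.0301×10.2) = 0.3935 K/W
R_total = 0.3936 K/W
Q = ΔT/R_total = 25/0.3936

Q ≈ 63.5 W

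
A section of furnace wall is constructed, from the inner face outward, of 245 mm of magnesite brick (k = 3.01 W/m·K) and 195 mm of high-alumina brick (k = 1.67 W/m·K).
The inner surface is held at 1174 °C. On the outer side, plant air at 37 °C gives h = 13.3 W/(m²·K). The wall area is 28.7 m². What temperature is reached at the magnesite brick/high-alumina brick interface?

Treating each layer as a thermal resistance in series:
R_magnesite brick = L/(kA) = 0.245/(3.01×28.7) = 0.002836 K/W
R_high-alumina brick = L/(kA) = 0.195/(1.67×28.7) = 0.004069 K/W
R_outer film = 1/(h_o·A) = 1/(13.3×28.7) = 0.00262 K/W
R_total = 0.009524 K/W;  Q = ΔT/R_total = 1137/0.009524 = 119400 W
T_interface = T_inner − Q·ΣR(inner→interface) = 1174 − 119000×0.002836

T ≈ 835 °C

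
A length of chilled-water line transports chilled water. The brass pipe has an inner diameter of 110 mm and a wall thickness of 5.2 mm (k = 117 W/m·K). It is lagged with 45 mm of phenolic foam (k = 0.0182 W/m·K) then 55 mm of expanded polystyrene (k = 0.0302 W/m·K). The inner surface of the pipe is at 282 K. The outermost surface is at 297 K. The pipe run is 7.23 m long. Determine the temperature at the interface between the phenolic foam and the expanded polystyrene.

Radial resistances (cylindrical: R_cond = ln(r_o/r_i)/(2πkL), R_conv = 1/(h·2πrL)):
R_brass pipe wall = ln(60.2/55)/(2π×117×7.23) = 1.7×10^-5 K/W
R_phenolic foam = ln(105.2/60.2)/(2π×0.0182×7.23) = 0.6751 K/W
R_expanded polystyrene = ln(160.2/105.2)/(2π×0.0302×7.23) = 0.3066 K/W
R_total = 0.9817 K/W
Q = ΔT/R_total = 15/0.9817
Q = 15.3 W
T_interface = T_inner + Q·ΣR(inner→interface) = 282 + 15.3×0.6752

T ≈ 292 K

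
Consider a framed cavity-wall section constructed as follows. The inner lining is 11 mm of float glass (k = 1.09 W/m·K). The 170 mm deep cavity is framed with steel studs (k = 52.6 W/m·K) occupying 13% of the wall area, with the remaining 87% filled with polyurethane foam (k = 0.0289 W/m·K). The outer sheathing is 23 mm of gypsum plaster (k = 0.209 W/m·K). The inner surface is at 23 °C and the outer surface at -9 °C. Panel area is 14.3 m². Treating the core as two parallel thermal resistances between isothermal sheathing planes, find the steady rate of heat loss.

Q ≈ 3160 W

Sheathing layers in series; stud and cavity paths in parallel between them.
R_inner = 0.011/(1.09×14.3) = 7.057×10^-4 K/W
R_stud  = 0.17/(52.6×0.13×14.3) = 0.001739 K/W
R_cav   = 0.17/(0.0289×0.87×14.3) = 0.4728 K/W
1/R_core = 1/R_stud + 1/R_cav → R_core = 0.001732 K/W
R_outer = 0.023/(0.209×14.3) = 0.007696 K/W
R_total = 0.01013 K/W
Q = ΔT/R_total = 32/0.01013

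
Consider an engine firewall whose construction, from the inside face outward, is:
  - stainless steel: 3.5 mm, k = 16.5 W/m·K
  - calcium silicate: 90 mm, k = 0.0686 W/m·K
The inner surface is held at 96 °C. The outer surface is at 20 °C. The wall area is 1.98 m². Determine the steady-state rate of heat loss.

Q ≈ 115 W

Model the wall as resistances in series:
R_stainless steel = L/(kA) = 0.0035/(16.5×1.98) = 1.071×10^-4 K/W
R_calcium silicate = L/(kA) = 0.09/(0.0686×1.98) = 0.6626 K/W
R_total = 0.6627 K/W
Q = ΔT / R_total = 76 / 0.6627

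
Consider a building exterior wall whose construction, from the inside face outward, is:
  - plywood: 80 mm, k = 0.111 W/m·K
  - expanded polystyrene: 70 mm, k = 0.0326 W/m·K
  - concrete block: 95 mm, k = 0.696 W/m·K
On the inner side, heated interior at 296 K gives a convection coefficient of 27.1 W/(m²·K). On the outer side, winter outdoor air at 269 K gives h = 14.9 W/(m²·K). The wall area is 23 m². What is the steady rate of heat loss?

Q ≈ 200 W

Thermal resistances in series:
R_inner film = 1/(h_i·A) = 1/(27.1×23) = 0.001604 K/W
R_plywood = L/(kA) = 0.08/(0.111×23) = 0.03134 K/W
R_expanded polystyrene = L/(kA) = 0.07/(0.0326×23) = 0.09336 K/W
R_concrete block = L/(kA) = 0.095/(0.696×23) = 0.005935 K/W
R_outer film = 1/(h_o·A) = 1/(14.9×23) = 0.002918 K/W
R_total = 0.1352 K/W
Q = ΔT / R_total = 27 / 0.1352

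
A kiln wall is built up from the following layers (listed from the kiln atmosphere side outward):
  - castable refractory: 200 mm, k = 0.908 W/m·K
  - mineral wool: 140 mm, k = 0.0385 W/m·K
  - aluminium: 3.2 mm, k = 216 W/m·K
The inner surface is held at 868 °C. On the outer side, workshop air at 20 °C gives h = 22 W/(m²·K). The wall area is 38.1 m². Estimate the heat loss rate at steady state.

Model the wall as resistances in series:
R_castable refractory = L/(kA) = 0.2/(0.908×38.1) = 0.005781 K/W
R_mineral wool = L/(kA) = 0.14/(0.0385×38.1) = 0.09544 K/W
R_aluminium = L/(kA) = 0.0032/(216×38.1) = 3.888×10^-7 K/W
R_outer film = 1/(h_o·A) = 1/(22×38.1) = 0.001193 K/W
R_total = 0.1024 K/W
Q = ΔT / R_total = 848 / 0.1024

Q ≈ 8280 W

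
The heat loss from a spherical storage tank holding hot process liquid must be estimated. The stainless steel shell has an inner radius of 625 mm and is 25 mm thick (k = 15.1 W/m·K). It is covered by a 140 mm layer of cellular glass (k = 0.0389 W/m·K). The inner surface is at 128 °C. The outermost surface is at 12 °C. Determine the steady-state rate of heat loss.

Q ≈ 208 W

Radial (spherical) resistances in series:
R_stainless steel shell = (1/0.625 − 1/0.65)/(4π×15.1) = 3.243×10^-4 K/W
R_cellular glass = (1/0.65 − 1/0.79)/(4π×0.0389) = 0.5577 K/W
R_total = 0.5581 K/W
Q = ΔT/R_total = 116/0.5581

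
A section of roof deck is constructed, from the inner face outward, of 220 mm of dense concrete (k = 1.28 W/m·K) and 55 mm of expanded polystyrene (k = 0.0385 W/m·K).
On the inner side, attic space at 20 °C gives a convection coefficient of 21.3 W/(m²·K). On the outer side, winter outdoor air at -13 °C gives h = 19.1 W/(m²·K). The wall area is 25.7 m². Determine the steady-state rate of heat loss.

Model the wall as resistances in series:
R_inner film = 1/(h_i·A) = 1/(21.3×25.7) = 0.001827 K/W
R_dense concrete = L/(kA) = 0.22/(1.28×25.7) = 0.006688 K/W
R_expanded polystyrene = L/(kA) = 0.055/(0.0385×25.7) = 0.05559 K/W
R_outer film = 1/(h_o·A) = 1/(19.1×25.7) = 0.002037 K/W
R_total = 0.06614 K/W
Q = ΔT / R_total = 33 / 0.06614

Q ≈ 499 W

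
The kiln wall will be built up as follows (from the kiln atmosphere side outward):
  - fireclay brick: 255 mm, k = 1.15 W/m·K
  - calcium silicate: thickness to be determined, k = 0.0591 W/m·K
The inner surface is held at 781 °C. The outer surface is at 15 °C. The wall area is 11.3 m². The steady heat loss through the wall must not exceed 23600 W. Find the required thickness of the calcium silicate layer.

Thermal resistances in series:
R_fireclay brick = L/(kA) = 0.255/(1.15×11.3) = 0.01962 K/W
Sum of the known resistances R_other = 0.01962 K/W
Required total resistance R_tot = ΔT/Q_allow = 766/23600 = 0.03246 K/W
R_calcium silicate = R_tot − R_other = 0.01283 K/W
L = R·k·A = 0.01283×0.0591×11.3

L ≈ 8.57 mm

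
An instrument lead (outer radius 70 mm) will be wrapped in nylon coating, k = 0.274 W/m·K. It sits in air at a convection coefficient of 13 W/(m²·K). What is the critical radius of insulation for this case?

r_cr ≈ 21.1 mm

For a cylinder r_cr = k/h = 0.274/13
r_cr = 21.1 mm; since the bare radius (70 mm) is above r_cr, any added insulation will reduce heat loss.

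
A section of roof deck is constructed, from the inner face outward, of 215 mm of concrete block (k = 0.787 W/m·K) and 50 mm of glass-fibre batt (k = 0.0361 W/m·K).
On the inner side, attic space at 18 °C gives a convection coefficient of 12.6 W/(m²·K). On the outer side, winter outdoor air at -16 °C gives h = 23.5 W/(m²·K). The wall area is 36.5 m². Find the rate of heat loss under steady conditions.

Q ≈ 697 W

Thermal resistances in series:
R_inner film = 1/(h_i·A) = 1/(12.6×36.5) = 0.002174 K/W
R_concrete block = L/(kA) = 0.215/(0.787×36.5) = 0.007485 K/W
R_glass-fibre batt = L/(kA) = 0.05/(0.0361×36.5) = 0.03795 K/W
R_outer film = 1/(h_o·A) = 1/(23.5×36.5) = 0.001166 K/W
R_total = 0.04877 K/W
Q = ΔT / R_total = 34 / 0.04877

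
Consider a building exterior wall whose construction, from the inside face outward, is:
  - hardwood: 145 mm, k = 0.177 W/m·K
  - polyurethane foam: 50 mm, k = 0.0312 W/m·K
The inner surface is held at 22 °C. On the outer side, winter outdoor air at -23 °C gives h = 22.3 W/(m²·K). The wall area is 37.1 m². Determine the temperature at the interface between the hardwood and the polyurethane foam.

T ≈ 7.05 °C

Treating each layer as a thermal resistance in series:
R_hardwood = L/(kA) = 0.145/(0.177×37.1) = 0.02208 K/W
R_polyurethane foam = L/(kA) = 0.05/(0.0312×37.1) = 0.0432 K/W
R_outer film = 1/(h_o·A) = 1/(22.3×37.1) = 0.001209 K/W
R_total = 0.06649 K/W;  Q = ΔT/R_total = 45/0.06649 = 676.8 W
T_interface = T_inner − Q·ΣR(inner→interface) = 22 − 677×0.02208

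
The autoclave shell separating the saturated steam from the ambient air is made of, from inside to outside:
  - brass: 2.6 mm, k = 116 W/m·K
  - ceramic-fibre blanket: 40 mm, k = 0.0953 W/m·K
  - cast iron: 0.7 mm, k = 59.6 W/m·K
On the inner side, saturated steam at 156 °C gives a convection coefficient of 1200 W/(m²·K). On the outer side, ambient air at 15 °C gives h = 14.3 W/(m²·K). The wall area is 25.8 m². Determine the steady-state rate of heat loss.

Treating each layer as a thermal resistance in series:
R_inner film = 1/(h_i·A) = 1/(1200×25.8) = 3.23×10^-5 K/W
R_brass = L/(kA) = 0.0026/(116×25.8) = 8.688×10^-7 K/W
R_ceramic-fibre blanket = L/(kA) = 0.04/(0.0953×25.8) = 0.01627 K/W
R_cast iron = L/(kA) = 0.0007/(59.6×25.8) = 4.552×10^-7 K/W
R_outer film = 1/(h_o·A) = 1/(14.3×25.8) = 0.00271 K/W
R_total = 0.01901 K/W
Q = ΔT / R_total = 141 / 0.01901

Q ≈ 7420 W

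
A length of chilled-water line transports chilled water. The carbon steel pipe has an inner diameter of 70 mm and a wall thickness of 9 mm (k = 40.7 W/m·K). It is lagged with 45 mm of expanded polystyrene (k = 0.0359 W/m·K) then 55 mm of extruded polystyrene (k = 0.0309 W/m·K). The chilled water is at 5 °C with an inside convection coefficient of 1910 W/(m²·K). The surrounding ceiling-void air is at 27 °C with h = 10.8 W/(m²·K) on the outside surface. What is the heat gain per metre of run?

Radial resistances (cylindrical: R_cond = ln(r_o/r_i)/(2πkL), R_conv = 1/(h·2πrL)):
R_inner film = 1/(h_i·2πr₁L) = 1/(1910×2π×0.035×1) = 0.002381 K/W
R_carbon steel pipe wall = ln(44/35)/(2π×40.7×1) = 8.949×10^-4 K/W
R_expanded polystyrene = ln(89/44)/(2π×0.0359×1) = 3.123 K/W
R_extruded polystyrene = ln(144/89)/(2π×0.0309×1) = 2.478 K/W
R_outer film = 1/(h_o·2πr_oL) = 1/(10.8×2π×0.144×1) = 0.1023 K/W
R_total = 5.707 K/W
Q = ΔT/R_total = 22/5.707

q′ ≈ 3.85 W/m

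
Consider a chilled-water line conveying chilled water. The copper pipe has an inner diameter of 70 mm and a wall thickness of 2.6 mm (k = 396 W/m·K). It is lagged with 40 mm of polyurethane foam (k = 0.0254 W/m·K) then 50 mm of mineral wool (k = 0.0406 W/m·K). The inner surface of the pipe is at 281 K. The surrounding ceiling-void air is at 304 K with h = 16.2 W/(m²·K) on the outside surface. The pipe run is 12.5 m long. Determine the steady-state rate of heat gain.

Q ≈ 43.8 W

For a radial system each layer contributes R = ln(r_out/r_in)/(2πkL); films add R = 1/(hA).
R_copper pipe wall = ln(37.6/35)/(2π×396×12.5) = 2.304×10^-6 K/W
R_polyurethane foam = ln(77.6/37.6)/(2π×0.0254×12.5) = 0.3632 K/W
R_mineral wool = ln(127.6/77.6)/(2π×0.0406×12.5) = 0.156 K/W
R_outer film = 1/(h_o·2πr_oL) = 1/(16.2×2π×0.1276×12.5) = 0.006159 K/W
R_total = 0.5253 K/W
Q = ΔT/R_total = 23/0.5253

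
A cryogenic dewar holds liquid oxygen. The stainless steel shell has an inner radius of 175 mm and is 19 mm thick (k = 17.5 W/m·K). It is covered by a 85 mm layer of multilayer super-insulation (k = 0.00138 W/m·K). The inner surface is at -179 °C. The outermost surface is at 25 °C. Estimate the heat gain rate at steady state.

Q ≈ 2.25 W

Each spherical layer contributes R = (1/r_i − 1/r_o)/(4πk):
R_stainless steel shell = (1/0.175 − 1/0.194)/(4π×17.5) = 0.002545 K/W
R_multilayer super-insulation = (1/0.194 − 1/0.279)/(4π×0.00138) = 90.56 K/W
R_total = 90.56 K/W
Q = ΔT/R_total = 204/90.56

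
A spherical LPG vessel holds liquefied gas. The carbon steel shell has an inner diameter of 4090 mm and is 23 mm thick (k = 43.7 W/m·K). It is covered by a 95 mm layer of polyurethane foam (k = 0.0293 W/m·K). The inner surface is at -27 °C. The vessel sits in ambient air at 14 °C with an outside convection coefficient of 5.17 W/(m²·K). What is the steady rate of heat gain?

Spherical conduction: R = (1/r_in − 1/r_out)/(4πk) per layer; series-sum.
R_carbon steel shell = (1/2.045 − 1/2.068)/(4π×43.7) = 9.904×10^-6 K/W
R_polyurethane foam = (1/2.068 − 1/2.163)/(4π×0.0293) = 0.05768 K/W
R_outer film = 1/(h·4πr_o²) = 1/(5.17×4π×2.163²) = 0.00329 K/W
R_total = 0.06098 K/W
Q = ΔT/R_total = 41/0.06098

Q ≈ 672 W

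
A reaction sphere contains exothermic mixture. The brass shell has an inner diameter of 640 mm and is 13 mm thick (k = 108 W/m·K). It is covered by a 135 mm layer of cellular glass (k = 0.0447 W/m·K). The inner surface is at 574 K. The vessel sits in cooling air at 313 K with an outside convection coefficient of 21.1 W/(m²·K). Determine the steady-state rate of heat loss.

Q ≈ 167 W

Spherical conduction: R = (1/r_in − 1/r_out)/(4πk) per layer; series-sum.
R_brass shell = (1/0.32 − 1/0.333)/(4π×108) = 8.989×10^-5 K/W
R_cellular glass = (1/0.333 − 1/0.468)/(4π×0.0447) = 1.542 K/W
R_outer film = 1/(h·4πr_o²) = 1/(21.1×4π×0.468²) = 0.01722 K/W
R_total = 1.559 K/W
Q = ΔT/R_total = 261/1.559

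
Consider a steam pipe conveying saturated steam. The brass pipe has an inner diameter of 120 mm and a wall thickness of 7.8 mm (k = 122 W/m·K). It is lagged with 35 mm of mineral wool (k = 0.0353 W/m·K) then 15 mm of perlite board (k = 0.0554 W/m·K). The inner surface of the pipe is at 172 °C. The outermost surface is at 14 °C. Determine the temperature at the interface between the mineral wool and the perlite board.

Treating each annulus and film as a series resistance:
R_brass pipe wall = ln(67.8/60)/(2π×122×1) = 1.594×10^-4 K/W
R_mineral wool = ln(102.8/67.8)/(2π×0.0353×1) = 1.877 K/W
R_perlite board = ln(117.8/102.8)/(2π×0.0554×1) = 0.3913 K/W
R_total = 2.268 K/W
Q = ΔT/R_total = 158/2.268
Q = 69.7 W/m
T_interface = T_inner − Q·ΣR(inner→interface) = 172 − 69.7×1.877

T ≈ 41.3 °C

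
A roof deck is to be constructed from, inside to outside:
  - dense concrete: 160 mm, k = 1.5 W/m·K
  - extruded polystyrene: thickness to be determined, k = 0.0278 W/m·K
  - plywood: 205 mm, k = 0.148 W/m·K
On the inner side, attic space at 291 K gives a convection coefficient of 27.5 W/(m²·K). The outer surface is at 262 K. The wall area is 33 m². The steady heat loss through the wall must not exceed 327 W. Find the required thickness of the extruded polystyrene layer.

L ≈ 38.9 mm

Using the resistance-network approach (series):
R_inner film = 1/(h_i·A) = 1/(27.5×33) = 0.001102 K/W
R_dense concrete = L/(kA) = 0.16/(1.5×33) = 0.003232 K/W
R_plywood = L/(kA) = 0.205/(0.148×33) = 0.04197 K/W
Sum of the known resistances R_other = 0.04631 K/W
Required total resistance R_tot = ΔT/Q_allow = 29/327 = 0.08869 K/W
R_extruded polystyrene = R_tot − R_other = 0.04238 K/W
L = R·k·A = 0.04238×0.0278×33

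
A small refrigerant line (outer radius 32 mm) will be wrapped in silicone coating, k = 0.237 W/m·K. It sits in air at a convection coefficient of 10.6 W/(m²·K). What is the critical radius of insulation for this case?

r_cr ≈ 22.4 mm

For a cylinder r_cr = k/h = 0.237/10.6
r_cr = 22.4 mm; since the bare radius (32 mm) is above r_cr, any added insulation will reduce heat loss.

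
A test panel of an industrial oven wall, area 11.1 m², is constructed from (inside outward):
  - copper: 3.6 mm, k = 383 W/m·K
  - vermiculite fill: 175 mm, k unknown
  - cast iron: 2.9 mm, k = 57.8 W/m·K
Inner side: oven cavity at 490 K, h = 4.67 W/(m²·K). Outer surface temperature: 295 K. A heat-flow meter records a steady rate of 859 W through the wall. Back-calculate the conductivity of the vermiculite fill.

Treating each layer as a thermal resistance in series:
R_inner film = 1/(h_i·A) = 1/(4.67×11.1) = 0.01929 K/W
R_copper = L/(kA) = 0.0036/(383×11.1) = 8.468×10^-7 K/W
R_cast iron = L/(kA) = 0.0029/(57.8×11.1) = 4.52×10^-6 K/W
Sum of known resistances R_other = 0.0193 K/W
Total R = ΔT/Q = 195/859 = 0.227 K/W
R_vermiculite fill = R_total − R_other = 0.2077 K/W
k = L/(R·A) = 0.175/(0.2077×11.1)

k ≈ 0.0759 W/(m·K)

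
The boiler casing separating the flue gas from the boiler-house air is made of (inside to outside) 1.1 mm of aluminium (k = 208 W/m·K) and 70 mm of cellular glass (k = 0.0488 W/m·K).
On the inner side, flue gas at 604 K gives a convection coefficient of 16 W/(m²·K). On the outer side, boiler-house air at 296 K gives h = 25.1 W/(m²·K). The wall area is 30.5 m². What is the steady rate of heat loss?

Q ≈ 6110 W

Thermal resistances in series:
R_inner film = 1/(h_i·A) = 1/(16×30.5) = 0.002049 K/W
R_aluminium = L/(kA) = 0.0011/(208×30.5) = 1.734×10^-7 K/W
R_cellular glass = L/(kA) = 0.07/(0.0488×30.5) = 0.04703 K/W
R_outer film = 1/(h_o·A) = 1/(25.1×30.5) = 0.001306 K/W
R_total = 0.05039 K/W
Q = ΔT / R_total = 308 / 0.05039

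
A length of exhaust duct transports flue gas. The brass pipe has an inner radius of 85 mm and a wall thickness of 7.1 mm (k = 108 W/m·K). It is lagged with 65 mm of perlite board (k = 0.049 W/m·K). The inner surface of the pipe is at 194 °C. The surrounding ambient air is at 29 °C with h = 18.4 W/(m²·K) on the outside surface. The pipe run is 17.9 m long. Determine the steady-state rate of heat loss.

Q ≈ 1650 W

Radial resistances (cylindrical: R_cond = ln(r_o/r_i)/(2πkL), R_conv = 1/(h·2πrL)):
R_brass pipe wall = ln(92.1/85)/(2π×108×17.9) = 6.605×10^-6 K/W
R_perlite board = ln(157.1/92.1)/(2π×0.049×17.9) = 0.0969 K/W
R_outer film = 1/(h_o·2πr_oL) = 1/(18.4×2π×0.1571×17.9) = 0.003076 K/W
R_total = 0.09998 K/W
Q = ΔT/R_total = 165/0.09998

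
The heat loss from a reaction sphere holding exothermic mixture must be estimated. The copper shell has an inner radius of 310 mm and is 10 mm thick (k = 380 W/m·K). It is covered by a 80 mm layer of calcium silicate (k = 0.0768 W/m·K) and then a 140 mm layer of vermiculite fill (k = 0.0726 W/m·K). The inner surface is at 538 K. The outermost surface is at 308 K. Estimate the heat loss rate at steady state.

Each spherical layer contributes R = (1/r_i − 1/r_o)/(4πk):
R_copper shell = (1/0.31 − 1/0.32)/(4π×380) = 2.111×10^-5 K/W
R_calcium silicate = (1/0.32 − 1/0.4)/(4π×0.0768) = 0.6476 K/W
R_vermiculite fill = (1/0.4 − 1/0.54)/(4π×0.0726) = 0.7104 K/W
R_total = 1.358 K/W
Q = ΔT/R_total = 230/1.358

Q ≈ 169 W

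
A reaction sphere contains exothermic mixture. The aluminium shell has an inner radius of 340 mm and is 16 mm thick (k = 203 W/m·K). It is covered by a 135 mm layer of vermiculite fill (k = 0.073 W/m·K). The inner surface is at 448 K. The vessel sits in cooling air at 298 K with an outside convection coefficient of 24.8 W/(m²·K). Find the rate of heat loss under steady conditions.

Q ≈ 175 W

Each spherical layer contributes R = (1/r_i − 1/r_o)/(4πk):
R_aluminium shell = (1/0.34 − 1/0.356)/(4π×203) = 5.182×10^-5 K/W
R_vermiculite fill = (1/0.356 − 1/0.491)/(4π×0.073) = 0.8419 K/W
R_outer film = 1/(h·4πr_o²) = 1/(24.8×4π×0.491²) = 0.01331 K/W
R_total = 0.8553 K/W
Q = ΔT/R_total = 150/0.8553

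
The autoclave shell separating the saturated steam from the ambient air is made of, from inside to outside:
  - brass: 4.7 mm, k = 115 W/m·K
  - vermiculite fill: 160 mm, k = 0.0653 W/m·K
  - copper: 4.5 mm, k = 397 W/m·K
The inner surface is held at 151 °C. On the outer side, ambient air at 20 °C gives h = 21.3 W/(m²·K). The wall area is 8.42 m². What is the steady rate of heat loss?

Q ≈ 442 W

Model the wall as resistances in series:
R_brass = L/(kA) = 0.0047/(115×8.42) = 4.854×10^-6 K/W
R_vermiculite fill = L/(kA) = 0.16/(0.0653×8.42) = 0.291 K/W
R_copper = L/(kA) = 0.0045/(397×8.42) = 1.346×10^-6 K/W
R_outer film = 1/(h_o·A) = 1/(21.3×8.42) = 0.005576 K/W
R_total = 0.2966 K/W
Q = ΔT / R_total = 131 / 0.2966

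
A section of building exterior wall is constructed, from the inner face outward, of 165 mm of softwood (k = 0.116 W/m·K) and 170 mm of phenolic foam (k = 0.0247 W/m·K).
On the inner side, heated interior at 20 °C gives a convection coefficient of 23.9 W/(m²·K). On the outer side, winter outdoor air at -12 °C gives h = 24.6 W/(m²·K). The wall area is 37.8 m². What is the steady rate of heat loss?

Q ≈ 144 W

Model the wall as resistances in series:
R_inner film = 1/(h_i·A) = 1/(23.9×37.8) = 0.001107 K/W
R_softwood = L/(kA) = 0.165/(0.116×37.8) = 0.03763 K/W
R_phenolic foam = L/(kA) = 0.17/(0.0247×37.8) = 0.1821 K/W
R_outer film = 1/(h_o·A) = 1/(24.6×37.8) = 0.001075 K/W
R_total = 0.2219 K/W
Q = ΔT / R_total = 32 / 0.2219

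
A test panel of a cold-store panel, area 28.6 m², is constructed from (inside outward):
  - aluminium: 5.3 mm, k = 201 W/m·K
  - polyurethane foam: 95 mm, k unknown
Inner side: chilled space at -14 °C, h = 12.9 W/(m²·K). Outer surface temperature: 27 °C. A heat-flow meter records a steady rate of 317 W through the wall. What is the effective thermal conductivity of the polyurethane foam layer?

k ≈ 0.0262 W/(m·K)

Treating each layer as a thermal resistance in series:
R_inner film = 1/(h_i·A) = 1/(12.9×28.6) = 0.00271 K/W
R_aluminium = L/(kA) = 0.0053/(201×28.6) = 9.22×10^-7 K/W
Sum of known resistances R_other = 0.002711 K/W
Total R = ΔT/Q = 41/317 = 0.1293 K/W
R_polyurethane foam = R_total − R_other = 0.1266 K/W
k = L/(R·A) = 0.095/(0.1266×28.6)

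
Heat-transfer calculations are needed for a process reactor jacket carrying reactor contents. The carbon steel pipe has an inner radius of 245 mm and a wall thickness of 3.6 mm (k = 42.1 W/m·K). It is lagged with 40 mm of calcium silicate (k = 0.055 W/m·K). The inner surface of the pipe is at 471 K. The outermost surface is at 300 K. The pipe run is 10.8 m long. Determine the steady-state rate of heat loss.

Cylindrical conduction, so R = ln(r₂/r₁)/(2πkL) per layer, in series:
R_carbon steel pipe wall = ln(248.6/245)/(2π×42.1×10.8) = 5.106×10^-6 K/W
R_calcium silicate = ln(288.6/248.6)/(2π×0.055×10.8) = 0.03998 K/W
R_total = 0.03998 K/W
Q = ΔT/R_total = 171/0.03998

Q ≈ 4280 W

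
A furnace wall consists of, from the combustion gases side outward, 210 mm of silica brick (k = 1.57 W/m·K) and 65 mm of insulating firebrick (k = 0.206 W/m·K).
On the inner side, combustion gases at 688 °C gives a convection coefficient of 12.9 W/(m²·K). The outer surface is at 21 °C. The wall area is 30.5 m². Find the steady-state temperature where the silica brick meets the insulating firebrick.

T ≈ 421 °C

Using the resistance-network approach (series):
R_inner film = 1/(h_i·A) = 1/(12.9×30.5) = 0.002542 K/W
R_silica brick = L/(kA) = 0.21/(1.57×30.5) = 0.004386 K/W
R_insulating firebrick = L/(kA) = 0.065/(0.206×30.5) = 0.01035 K/W
R_total = 0.01727 K/W;  Q = ΔT/R_total = 667/0.01727 = 38620 W
T_interface = T_inner − Q·ΣR(inner→interface) = 688 − 38600×0.006927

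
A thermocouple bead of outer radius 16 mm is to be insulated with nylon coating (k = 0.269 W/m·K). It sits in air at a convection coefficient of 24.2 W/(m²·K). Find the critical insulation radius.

r_cr ≈ 22.2 mm

For a sphere r_cr = 2k/h = 2×0.269/24.2
r_cr = 22.2 mm; since the bare radius (16 mm) is below r_cr, adding a thin layer of insulation will *increase* heat loss.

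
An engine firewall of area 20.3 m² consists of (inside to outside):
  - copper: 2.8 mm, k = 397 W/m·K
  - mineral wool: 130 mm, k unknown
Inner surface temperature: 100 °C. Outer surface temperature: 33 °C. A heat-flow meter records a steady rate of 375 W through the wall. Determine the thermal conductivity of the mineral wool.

Series thermal resistances:
R_copper = L/(kA) = 0.0028/(397×20.3) = 3.474×10^-7 K/W
Sum of known resistances R_other = 3.474×10^-7 K/W
Total R = ΔT/Q = 67/375 = 0.1787 K/W
R_mineral wool = R_total − R_other = 0.1787 K/W
k = L/(R·A) = 0.13/(0.1787×20.3)

k ≈ 0.0358 W/(m·K)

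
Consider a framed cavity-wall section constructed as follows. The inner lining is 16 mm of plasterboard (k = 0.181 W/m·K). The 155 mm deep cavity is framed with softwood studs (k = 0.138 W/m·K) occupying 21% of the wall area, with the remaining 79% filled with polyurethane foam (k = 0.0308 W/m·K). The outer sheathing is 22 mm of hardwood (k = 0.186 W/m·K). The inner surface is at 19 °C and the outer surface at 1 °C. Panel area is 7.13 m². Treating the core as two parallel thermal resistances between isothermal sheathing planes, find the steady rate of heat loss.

Sheathing layers in series; stud and cavity paths in parallel between them.
R_inner = 0.016/(0.181×7.13) = 0.0124 K/W
R_stud  = 0.155/(0.138×0.21×7.13) = 0.7501 K/W
R_cav   = 0.155/(0.0308×0.79×7.13) = 0.8934 K/W
1/R_core = 1/R_stud + 1/R_cav → R_core = 0.4078 K/W
R_outer = 0.022/(0.186×7.13) = 0.01659 K/W
R_total = 0.4368 K/W
Q = ΔT/R_total = 18/0.4368

Q ≈ 41.2 W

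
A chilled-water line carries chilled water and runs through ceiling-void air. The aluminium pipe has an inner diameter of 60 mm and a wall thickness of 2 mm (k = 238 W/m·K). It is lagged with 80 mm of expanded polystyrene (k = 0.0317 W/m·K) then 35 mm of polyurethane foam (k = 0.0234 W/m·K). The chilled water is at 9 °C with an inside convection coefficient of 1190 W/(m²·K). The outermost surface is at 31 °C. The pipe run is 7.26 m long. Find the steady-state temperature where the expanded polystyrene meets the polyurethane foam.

For a radial system each layer contributes R = ln(r_out/r_in)/(2πkL); films add R = 1/(hA).
R_inner film = 1/(h_i·2πr₁L) = 1/(1190×2π×0.03×7.26) = 6.141×10^-4 K/W
R_aluminium pipe wall = ln(32/30)/(2π×238×7.26) = 5.945×10^-6 K/W
R_expanded polystyrene = ln(112/32)/(2π×0.0317×7.26) = 0.8663 K/W
R_polyurethane foam = ln(147/112)/(2π×0.0234×7.26) = 0.2548 K/W
R_total = 1.122 K/W
Q = ΔT/R_total = 22/1.122
Q = 19.6 W
T_interface = T_inner + Q·ΣR(inner→interface) = 9 + 19.6×0.867

T ≈ 26 °C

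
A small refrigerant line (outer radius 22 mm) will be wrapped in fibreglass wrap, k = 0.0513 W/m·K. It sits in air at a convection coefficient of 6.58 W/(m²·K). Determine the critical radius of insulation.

r_cr ≈ 7.8 mm

For a cylinder r_cr = k/h = 0.0513/6.58
r_cr = 7.8 mm; since the bare radius (22 mm) is above r_cr, any added insulation will reduce heat loss.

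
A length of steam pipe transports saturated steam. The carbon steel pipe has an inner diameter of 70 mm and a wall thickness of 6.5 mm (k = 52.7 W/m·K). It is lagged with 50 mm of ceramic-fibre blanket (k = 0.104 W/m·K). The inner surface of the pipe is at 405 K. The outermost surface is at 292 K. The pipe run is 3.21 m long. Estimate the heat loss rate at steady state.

Radial resistances (cylindrical: R_cond = ln(r_o/r_i)/(2πkL), R_conv = 1/(h·2πrL)):
R_carbon steel pipe wall = ln(41.5/35)/(2π×52.7×3.21) = 1.603×10^-4 K/W
R_ceramic-fibre blanket = ln(91.5/41.5)/(2π×0.104×3.21) = 0.3769 K/W
R_total = 0.3771 K/W
Q = ΔT/R_total = 113/0.3771

Q ≈ 300 W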